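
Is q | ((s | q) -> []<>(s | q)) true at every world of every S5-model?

Tableau for the negation ~(q | ((s | q) -> []<>(s | q))):
1. ~(q | ((s | q) -> []<>(s | q))), u
2. ~q, u
3. ~((s | q) -> []<>(s | q)), u
4. s | q, u
5. ~[]<>(s | q), u
6. s, u
7. ~<>(s | q), v
8. ~(s | q), u
9. ~s, u
Accessibility: uRu, uRv, vRu, vRv
Branch closes: s and ~s both at u.
Every branch of the negation's tableau closes; the branch above is one of them.

Valid in S5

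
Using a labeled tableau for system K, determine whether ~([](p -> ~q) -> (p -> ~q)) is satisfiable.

Satisfiable (open branch found)

1. ~([](p -> ~q) -> (p -> ~q)), w0
2. [](p -> ~q), w0
3. ~(p -> ~q), w0
4. p, w0
5. q, w0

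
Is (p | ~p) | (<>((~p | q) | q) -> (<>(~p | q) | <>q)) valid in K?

Tableau for the negation ~((p | ~p) | (<>((~p | q) | q) -> (<>(~p | q) | <>q))):
1. ~((p | ~p) | (<>((~p | q) | q) -> (<>(~p | q) | <>q))), 0
2. ~(p | ~p), 0   [~|-rule on 1]
3. ~(<>((~p | q) | q) -> (<>(~p | q) | <>q)), 0   [~|-rule on 1]
4. ~p, 0   [~|-rule on 2]
5. p, 0   [~|-rule on 2]
Branch closes: p and ~p both at 0.
Every branch of the negation's tableau closes; the branch above is one of them.

Yes, valid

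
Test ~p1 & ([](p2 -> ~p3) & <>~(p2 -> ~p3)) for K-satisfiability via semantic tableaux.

1. ~p1 & ([](p2 -> ~p3) & <>~(p2 -> ~p3)), w0
2. ~p1, w0
3. [](p2 -> ~p3) & <>~(p2 -> ~p3), w0
4. [](p2 -> ~p3), w0
5. <>~(p2 -> ~p3), w0
6. ~(p2 -> ~p3), w1
7. p2, w1
8. p3, w1
9. p2 -> ~p3, w1
10. ~p3, w1
Accessibility: w0Rw1
Branch closes: p3 and ~p3 both at w1.
All branches of the tableau close; one closing branch shown above.

Unsatisfiable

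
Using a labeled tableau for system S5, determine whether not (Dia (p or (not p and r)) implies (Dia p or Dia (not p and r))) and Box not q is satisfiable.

No, unsatisfiable

1. not (Dia (p or (not p and r)) implies (Dia p or Dia (not p and r))) and Box not q, 0
2. not (Dia (p or (not p and r)) implies (Dia p or Dia (not p and r))), 0
3. Box not q, 0
4. Dia (p or (not p and r)), 0
5. not (Dia p or Dia (not p and r)), 0
6. not Dia p, 0
7. not Dia (not p and r), 0
8. not q, 0
9. not p, 0
10. not (not p and r), 0
11. not r, 0
12. p or (not p and r), 1
13. not q, 1
14. not p, 1
15. not (not p and r), 1
16. not p and r, 1
17. r, 1
18. not r, 1
Accessibility: 0R0, 0R1, 1R0, 1R1
Branch closes: r and not r both at 1.
(One branch shown.) All branches close.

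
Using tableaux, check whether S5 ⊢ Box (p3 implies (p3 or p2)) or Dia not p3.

Valid in S5

Tableau for the negation not (Box (p3 implies (p3 or p2)) or Dia not p3):
1. not (Box (p3 implies (p3 or p2)) or Dia not p3), u
2. not Box (p3 implies (p3 or p2)), u
3. not Dia not p3, u
4. p3, u
5. not (p3 implies (p3 or p2)), v
6. p3, v
7. not (p3 or p2), v
8. not p3, v
9. not p2, v
Accessibility: uRu, uRv, vRu, vRv
Branch closes: p3 and not p3 both at v.
Every branch of the negation's tableau closes; the branch above is one of them.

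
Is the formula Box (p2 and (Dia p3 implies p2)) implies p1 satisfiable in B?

Satisfiable (open branch found)

1. Box (p2 and (Dia p3 implies p2)) implies p1, w0
2. p1, w0
Accessibility: w0Rw0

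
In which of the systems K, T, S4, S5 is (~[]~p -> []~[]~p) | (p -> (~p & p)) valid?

S4-tableau for the negation ~((~[]~p -> []~[]~p) | (p -> (~p & p))):
1. ~((~[]~p -> []~[]~p) | (p -> (~p & p))), w0
2. ~(~[]~p -> []~[]~p), w0   [~|-rule on 1]
3. ~(p -> (~p & p)), w0   [~|-rule on 1]
4. ~[]~p, w0   [~->-rule on 2]
5. ~[]~[]~p, w0   [~->-rule on 2]
6. p, w0   [~->-rule on 3]
7. ~(~p & p), w0   [~->-rule on 3]
8. p, w1   [~[]-rule on 4: fresh world w1, w0Rw1]
9. []~p, w2   [~[]-rule on 5: fresh world w2, w0Rw2]
10. ~p, w2   [[]-rule on 9 via w2Rw2]
Accessibility: w0Rw0, w0Rw1, w0Rw2, w1Rw1, w2Rw2
Complete open branch: countermodel on an S4-frame, so not valid in S4, nor in K, T (the same frame is also a K-frame and a T-frame).
S5-tableau for the negation ~((~[]~p -> []~[]~p) | (p -> (~p & p))):
1. ~((~[]~p -> []~[]~p) | (p -> (~p & p))), w0
2. ~(~[]~p -> []~[]~p), w0   [~|-rule on 1]
3. ~(p -> (~p & p)), w0   [~|-rule on 1]
4. ~[]~p, w0   [~->-rule on 2]
5. ~[]~[]~p, w0   [~->-rule on 2]
6. p, w0   [~->-rule on 3]
7. ~(~p & p), w0   [~->-rule on 3]
8. p, w1   [~[]-rule on 4: fresh world w1, w0Rw1]
9. []~p, w2   [~[]-rule on 5: fresh world w2, w0Rw2]
10. ~p, w0   [[]-rule on 9 via w2Rw0]
Accessibility: w0Rw0, w0Rw1, w0Rw2, w1Rw0, w1Rw1, w1Rw2, w2Rw0, w2Rw1, w2Rw2
Branch closes: p and ~p both at w0.
Every branch closes (one shown): valid in S5.

S5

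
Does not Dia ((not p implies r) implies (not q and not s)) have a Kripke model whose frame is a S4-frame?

1. not Dia ((not p implies r) implies (not q and not s)), w0
2. not ((not p implies r) implies (not q and not s)), w0   [neg-Dia-rule on 1 via w0Rw0]
3. not p implies r, w0   [neg-implies-rule on 2]
4. not (not q and not s), w0   [neg-implies-rule on 2]
5. r, w0   [implies-rule on 3 (branches; this branch)]
6. s, w0   [neg-and-rule on 4 (branches; this branch)]
Accessibility: w0Rw0

Satisfiable (open branch found)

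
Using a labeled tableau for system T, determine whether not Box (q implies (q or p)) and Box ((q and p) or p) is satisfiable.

1. not Box (q implies (q or p)) and Box ((q and p) or p), w0
2. not Box (q implies (q or p)), w0   [and-rule on 1]
3. Box ((q and p) or p), w0   [and-rule on 1]
4. (q and p) or p, w0   [Box-rule on 3 via w0Rw0]
5. q and p, w0   [or-rule on 4 (branches; this branch)]
6. q, w0   [and-rule on 5]
7. p, w0   [and-rule on 5]
8. not (q implies (q or p)), w1   [neg-Box-rule on 2: fresh world w1, w0Rw1]
9. q, w1   [neg-implies-rule on 8]
10. not (q or p), w1   [neg-implies-rule on 8]
11. not q, w1   [neg-or-rule on 10]
12. not p, w1   [neg-or-rule on 10]
Accessibility: w0Rw0, w0Rw1, w1Rw1
Branch closes: q and not q both at w1.
(One branch shown.) All branches close.

Unsatisfiable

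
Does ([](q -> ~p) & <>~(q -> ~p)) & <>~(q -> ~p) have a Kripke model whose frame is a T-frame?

Unsatisfiable

1. ([](q -> ~p) & <>~(q -> ~p)) & <>~(q -> ~p), 0
2. [](q -> ~p) & <>~(q -> ~p), 0
3. <>~(q -> ~p), 0
4. [](q -> ~p), 0
5. q -> ~p, 0
6. ~p, 0
7. ~(q -> ~p), 1
8. q, 1
9. p, 1
10. q -> ~p, 1
11. ~p, 1
Accessibility: 0R0, 0R1, 1R1
Branch closes: p and ~p both at 1.
All branches of the tableau close; one closing branch shown above.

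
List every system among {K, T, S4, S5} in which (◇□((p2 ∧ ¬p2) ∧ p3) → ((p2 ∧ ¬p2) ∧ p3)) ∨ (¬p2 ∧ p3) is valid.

K-tableau for the negation ¬((◇□((p2 ∧ ¬p2) ∧ p3) → ((p2 ∧ ¬p2) ∧ p3)) ∨ (¬p2 ∧ p3)):
1. ¬((◇□((p2 ∧ ¬p2) ∧ p3) → ((p2 ∧ ¬p2) ∧ p3)) ∨ (¬p2 ∧ p3)), u
2. ¬(◇□((p2 ∧ ¬p2) ∧ p3) → ((p2 ∧ ¬p2) ∧ p3)), u
3. ¬(¬p2 ∧ p3), u
4. ◇□((p2 ∧ ¬p2) ∧ p3), u
5. ¬((p2 ∧ ¬p2) ∧ p3), u
6. ¬p3, u
7. □((p2 ∧ ¬p2) ∧ p3), v
Accessibility: uRv
Complete open branch: countermodel on a K-frame, so not valid in K.
T-tableau for the negation ¬((◇□((p2 ∧ ¬p2) ∧ p3) → ((p2 ∧ ¬p2) ∧ p3)) ∨ (¬p2 ∧ p3)):
1. ¬((◇□((p2 ∧ ¬p2) ∧ p3) → ((p2 ∧ ¬p2) ∧ p3)) ∨ (¬p2 ∧ p3)), u
2. ¬(◇□((p2 ∧ ¬p2) ∧ p3) → ((p2 ∧ ¬p2) ∧ p3)), u
3. ¬(¬p2 ∧ p3), u
4. ◇□((p2 ∧ ¬p2) ∧ p3), u
5. ¬((p2 ∧ ¬p2) ∧ p3), u
6. ¬p3, u
7. ¬(p2 ∧ ¬p2), u
8. p2, u
9. □((p2 ∧ ¬p2) ∧ p3), v
10. (p2 ∧ ¬p2) ∧ p3, v
11. p2 ∧ ¬p2, v
12. p3, v
13. p2, v
14. ¬p2, v
Accessibility: uRu, uRv, vRv
Branch closes: p2 and ¬p2 both at v.
Every branch closes (one shown): valid in T, hence also in S4, S5 (every theorem of T is a theorem of S4 and S5).

T, S4, S5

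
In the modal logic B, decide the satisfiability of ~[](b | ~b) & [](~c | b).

1. ~[](b | ~b) & [](~c | b), 0
2. ~[](b | ~b), 0
3. [](~c | b), 0
4. ~c | b, 0
5. b, 0
6. ~(b | ~b), 1
7. ~b, 1
8. b, 1
Accessibility: 0R0, 0R1, 1R0, 1R1
Branch closes: b and ~b both at 1.
All branches of the tableau close; one closing branch shown above.

Unsatisfiable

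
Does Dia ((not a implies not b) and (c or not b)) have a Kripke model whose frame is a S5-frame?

Satisfiable

1. Dia ((not a implies not b) and (c or not b)), w0
2. (not a implies not b) and (c or not b), w1   [Dia-rule on 1: fresh world w1, w0Rw1]
3. not a implies not b, w1   [and-rule on 2]
4. c or not b, w1   [and-rule on 2]
5. not b, w1   [implies-rule on 3 (branches; this branch)]
Accessibility: w0Rw0, w0Rw1, w1Rw0, w1Rw1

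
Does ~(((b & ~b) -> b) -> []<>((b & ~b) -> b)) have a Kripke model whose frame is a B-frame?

Unsatisfiable (every branch closes)

1. ~(((b & ~b) -> b) -> []<>((b & ~b) -> b)), w0
2. (b & ~b) -> b, w0
3. ~[]<>((b & ~b) -> b), w0
4. ~(b & ~b), w0
5. ~b, w0
6. ~<>((b & ~b) -> b), w1
7. ~((b & ~b) -> b), w0
8. b & ~b, w0
9. b, w0
Accessibility: w0Rw0, w0Rw1, w1Rw0, w1Rw1
Branch closes: b and ~b both at w0.
(One branch shown.) All branches close.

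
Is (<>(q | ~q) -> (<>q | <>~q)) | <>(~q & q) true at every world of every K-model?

Tableau for the negation ~((<>(q | ~q) -> (<>q | <>~q)) | <>(~q & q)):
1. ~((<>(q | ~q) -> (<>q | <>~q)) | <>(~q & q)), w0
2. ~(<>(q | ~q) -> (<>q | <>~q)), w0
3. ~<>(~q & q), w0
4. <>(q | ~q), w0
5. ~(<>q | <>~q), w0
6. ~<>q, w0
7. ~<>~q, w0
8. q | ~q, w1
9. ~(~q & q), w1
10. ~q, w1
11. q, w1
Accessibility: w0Rw1
Branch closes: q and ~q both at w1.
All branches of the negation close; one closing branch shown above.

Valid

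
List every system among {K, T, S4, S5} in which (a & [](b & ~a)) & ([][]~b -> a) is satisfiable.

T-tableau for the formula:
1. (a & [](b & ~a)) & ([][]~b -> a), 0
2. a & [](b & ~a), 0   [&-rule on 1]
3. [][]~b -> a, 0   [&-rule on 1]
4. a, 0   [&-rule on 2]
5. [](b & ~a), 0   [&-rule on 2]
6. b & ~a, 0   [[]-rule on 5 via 0R0]
7. b, 0   [&-rule on 6]
8. ~a, 0   [&-rule on 6]
Accessibility: 0R0
Branch closes: a and ~a both at 0.
Every branch closes (one shown): unsatisfiable in T, hence also in S4, S5 (every S4/S5-frame is a T-frame).
K-tableau for the formula:
1. (a & [](b & ~a)) & ([][]~b -> a), 0
2. a & [](b & ~a), 0   [&-rule on 1]
3. [][]~b -> a, 0   [&-rule on 1]
4. a, 0   [&-rule on 2]
5. [](b & ~a), 0   [&-rule on 2]
Complete open branch: satisfiable in K.

K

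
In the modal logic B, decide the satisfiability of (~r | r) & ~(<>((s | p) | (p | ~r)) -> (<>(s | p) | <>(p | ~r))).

No, unsatisfiable

1. (~r | r) & ~(<>((s | p) | (p | ~r)) -> (<>(s | p) | <>(p | ~r))), u
2. ~r | r, u
3. ~(<>((s | p) | (p | ~r)) -> (<>(s | p) | <>(p | ~r))), u
4. <>((s | p) | (p | ~r)), u
5. ~(<>(s | p) | <>(p | ~r)), u
6. ~<>(s | p), u
7. ~<>(p | ~r), u
8. ~(s | p), u
9. ~s, u
10. ~p, u
11. ~(p | ~r), u
12. r, u
13. (s | p) | (p | ~r), v
14. ~(s | p), v
15. ~s, v
16. ~p, v
17. ~(p | ~r), v
18. r, v
19. p | ~r, v
20. ~r, v
Accessibility: uRu, uRv, vRu, vRv
Branch closes: r and ~r both at v.
(One branch shown.) All branches close.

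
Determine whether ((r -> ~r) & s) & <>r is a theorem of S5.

Invalid (countermodel exists)

Tableau for the negation ~(((r -> ~r) & s) & <>r):
1. ~(((r -> ~r) & s) & <>r), u
2. ~<>r, u
3. ~r, u
Accessibility: uRu
The negation has an open branch (countermodel exists).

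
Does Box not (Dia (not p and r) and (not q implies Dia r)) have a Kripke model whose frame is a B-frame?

Satisfiable

1. Box not (Dia (not p and r) and (not q implies Dia r)), w0
2. not (Dia (not p and r) and (not q implies Dia r)), w0
3. not (not q implies Dia r), w0
4. not q, w0
5. not Dia r, w0
6. not r, w0
Accessibility: w0Rw0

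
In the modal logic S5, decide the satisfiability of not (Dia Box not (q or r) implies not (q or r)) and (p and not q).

1. not (Dia Box not (q or r) implies not (q or r)) and (p and not q), w0
2. not (Dia Box not (q or r) implies not (q or r)), w0
3. p and not q, w0
4. Dia Box not (q or r), w0
5. q or r, w0
6. p, w0
7. not q, w0
8. r, w0
9. Box not (q or r), w1
10. not (q or r), w0
11. not r, w0
Accessibility: w0Rw0, w0Rw1, w1Rw0, w1Rw1
Branch closes: r and not r both at w0.
(One branch shown.) All branches close.

Unsatisfiable (every branch closes)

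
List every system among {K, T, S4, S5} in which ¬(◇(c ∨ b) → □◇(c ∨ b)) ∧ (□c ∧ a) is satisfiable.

T-tableau for the formula:
1. ¬(◇(c ∨ b) → □◇(c ∨ b)) ∧ (□c ∧ a), w0
2. ¬(◇(c ∨ b) → □◇(c ∨ b)), w0
3. □c ∧ a, w0
4. ◇(c ∨ b), w0
5. ¬□◇(c ∨ b), w0
6. □c, w0
7. a, w0
8. c, w0
9. c ∨ b, w1
10. c, w1
11. b, w1
12. ¬◇(c ∨ b), w2
13. c, w2
14. ¬(c ∨ b), w2
15. ¬c, w2
16. ¬b, w2
Accessibility: w0Rw0, w0Rw1, w0Rw2, w1Rw1, w2Rw2
Branch closes: c and ¬c both at w2.
Every branch closes (one shown): unsatisfiable in T, hence also in S4, S5 (every S4/S5-frame is a T-frame).
K-tableau for the formula:
1. ¬(◇(c ∨ b) → □◇(c ∨ b)) ∧ (□c ∧ a), w0
2. ¬(◇(c ∨ b) → □◇(c ∨ b)), w0
3. □c ∧ a, w0
4. ◇(c ∨ b), w0
5. ¬□◇(c ∨ b), w0
6. □c, w0
7. a, w0
8. c ∨ b, w1
9. c, w1
10. b, w1
11. ¬◇(c ∨ b), w2
12. c, w2
Accessibility: w0Rw1, w0Rw2
Complete open branch: satisfiable in K.

K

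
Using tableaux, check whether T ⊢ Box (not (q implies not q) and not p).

Tableau for the negation not Box (not (q implies not q) and not p):
1. not Box (not (q implies not q) and not p), u
2. not (not (q implies not q) and not p), v
3. p, v
Accessibility: uRu, uRv, vRv
The negation has an open branch (countermodel exists).

Not valid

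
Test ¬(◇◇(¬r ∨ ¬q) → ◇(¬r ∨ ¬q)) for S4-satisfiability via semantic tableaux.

1. ¬(◇◇(¬r ∨ ¬q) → ◇(¬r ∨ ¬q)), u
2. ◇◇(¬r ∨ ¬q), u
3. ¬◇(¬r ∨ ¬q), u
4. ¬(¬r ∨ ¬q), u
5. r, u
6. q, u
7. ◇(¬r ∨ ¬q), v
8. ¬(¬r ∨ ¬q), v
9. r, v
10. q, v
11. ¬r ∨ ¬q, w
12. ¬(¬r ∨ ¬q), w
13. r, w
14. q, w
15. ¬q, w
Accessibility: uRu, uRv, uRw, vRv, vRw, wRw
Branch closes: q and ¬q both at w.
(One branch shown.) All branches close.

Unsatisfiable (every branch closes)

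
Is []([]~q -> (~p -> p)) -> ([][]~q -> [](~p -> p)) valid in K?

Tableau for the negation ~([]([]~q -> (~p -> p)) -> ([][]~q -> [](~p -> p))):
1. ~([]([]~q -> (~p -> p)) -> ([][]~q -> [](~p -> p))), w0
2. []([]~q -> (~p -> p)), w0   [~->-rule on 1]
3. ~([][]~q -> [](~p -> p)), w0   [~->-rule on 1]
4. [][]~q, w0   [~->-rule on 3]
5. ~[](~p -> p), w0   [~->-rule on 3]
6. ~(~p -> p), w1   [~[]-rule on 5: fresh world w1, w0Rw1]
7. ~p, w1   [~->-rule on 6]
8. []~q -> (~p -> p), w1   [[]-rule on 2 via w0Rw1]
9. []~q, w1   [[]-rule on 4 via w0Rw1]
10. ~[]~q, w1   [->-rule on 8 (branches; this branch)]
11. q, w2   [~[]-rule on 10: fresh world w2, w1Rw2]
12. ~q, w2   [[]-rule on 9 via w1Rw2]
Accessibility: w0Rw1, w1Rw2
Branch closes: q and ~q both at w2.
All branches of the negation close; one closing branch shown above.

Yes, valid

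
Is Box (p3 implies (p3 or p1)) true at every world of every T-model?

Tableau for the negation not Box (p3 implies (p3 or p1)):
1. not Box (p3 implies (p3 or p1)), u
2. not (p3 implies (p3 or p1)), v
3. p3, v
4. not (p3 or p1), v
5. not p3, v
6. not p1, v
Accessibility: uRu, uRv, vRv
Branch closes: p3 and not p3 both at v.
All branches of the negation close; one closing branch shown above.

Valid in T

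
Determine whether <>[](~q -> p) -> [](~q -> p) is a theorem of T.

No, not valid

Tableau for the negation ~(<>[](~q -> p) -> [](~q -> p)):
1. ~(<>[](~q -> p) -> [](~q -> p)), u
2. <>[](~q -> p), u
3. ~[](~q -> p), u
4. [](~q -> p), v
5. ~q -> p, v
6. p, v
7. ~(~q -> p), w
8. ~q, w
9. ~p, w
Accessibility: uRu, uRv, uRw, vRv, wRw
The negation has an open branch (countermodel exists).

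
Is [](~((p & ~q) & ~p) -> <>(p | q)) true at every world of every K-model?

No, not valid

Tableau for the negation ~[](~((p & ~q) & ~p) -> <>(p | q)):
1. ~[](~((p & ~q) & ~p) -> <>(p | q)), u
2. ~(~((p & ~q) & ~p) -> <>(p | q)), v   [~[]-rule on 1: fresh world v, uRv]
3. ~((p & ~q) & ~p), v   [~->-rule on 2]
4. ~<>(p | q), v   [~->-rule on 2]
5. p, v   [~&-rule on 3 (branches; this branch)]
Accessibility: uRv
The negation has an open branch (countermodel exists).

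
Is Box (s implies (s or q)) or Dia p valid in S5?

Yes, valid

Tableau for the negation not (Box (s implies (s or q)) or Dia p):
1. not (Box (s implies (s or q)) or Dia p), w0
2. not Box (s implies (s or q)), w0   [neg-or-rule on 1]
3. not Dia p, w0   [neg-or-rule on 1]
4. not p, w0   [neg-Dia-rule on 3 via w0Rw0]
5. not (s implies (s or q)), w1   [neg-Box-rule on 2: fresh world w1, w0Rw1]
6. s, w1   [neg-implies-rule on 5]
7. not (s or q), w1   [neg-implies-rule on 5]
8. not s, w1   [neg-or-rule on 7]
9. not q, w1   [neg-or-rule on 7]
Accessibility: w0Rw0, w0Rw1, w1Rw0, w1Rw1
Branch closes: s and not s both at w1.
Every branch of the negation's tableau closes; the branch above is one of them.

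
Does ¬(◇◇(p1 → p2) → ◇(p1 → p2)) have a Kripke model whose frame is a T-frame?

Yes, satisfiable

1. ¬(◇◇(p1 → p2) → ◇(p1 → p2)), u
2. ◇◇(p1 → p2), u
3. ¬◇(p1 → p2), u
4. ¬(p1 → p2), u
5. p1, u
6. ¬p2, u
7. ◇(p1 → p2), v
8. ¬(p1 → p2), v
9. p1, v
10. ¬p2, v
11. p1 → p2, w
12. p2, w
Accessibility: uRu, uRv, vRv, vRw, wRw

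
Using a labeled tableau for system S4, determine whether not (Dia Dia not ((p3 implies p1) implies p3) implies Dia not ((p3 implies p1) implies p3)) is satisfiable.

1. not (Dia Dia not ((p3 implies p1) implies p3) implies Dia not ((p3 implies p1) implies p3)), u
2. Dia Dia not ((p3 implies p1) implies p3), u   [neg-implies-rule on 1]
3. not Dia not ((p3 implies p1) implies p3), u   [neg-implies-rule on 1]
4. (p3 implies p1) implies p3, u   [neg-Dia-rule on 3 via uRu]
5. not (p3 implies p1), u   [implies-rule on 4 (branches; this branch)]
6. p3, u   [neg-implies-rule on 5]
7. not p1, u   [neg-implies-rule on 5]
8. Dia not ((p3 implies p1) implies p3), v   [Dia-rule on 2: fresh world v, uRv]
9. (p3 implies p1) implies p3, v   [neg-Dia-rule on 3 via uRv]
10. not (p3 implies p1), v   [implies-rule on 9 (branches; this branch)]
11. p3, v   [neg-implies-rule on 10]
12. not p1, v   [neg-implies-rule on 10]
13. not ((p3 implies p1) implies p3), w   [Dia-rule on 8: fresh world w, vRw]
14. p3 implies p1, w   [neg-implies-rule on 13]
15. not p3, w   [neg-implies-rule on 13]
16. (p3 implies p1) implies p3, w   [neg-Dia-rule on 3 via uRw]
17. p1, w   [implies-rule on 14 (branches; this branch)]
18. not (p3 implies p1), w   [implies-rule on 16 (branches; this branch)]
19. p3, w   [neg-implies-rule on 18]
20. not p1, w   [neg-implies-rule on 18]
Accessibility: uRu, uRv, uRw, vRv, vRw, wRw
Branch closes: p3 and not p3 both at w.
All branches of the tableau close; one closing branch shown above.

Unsatisfiable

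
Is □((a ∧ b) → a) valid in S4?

Valid

Tableau for the negation ¬□((a ∧ b) → a):
1. ¬□((a ∧ b) → a), w0
2. ¬((a ∧ b) → a), w1
3. a ∧ b, w1
4. ¬a, w1
5. a, w1
6. b, w1
Accessibility: w0Rw0, w0Rw1, w1Rw1
Branch closes: a and ¬a both at w1.
All branches of the negation close; one closing branch shown above.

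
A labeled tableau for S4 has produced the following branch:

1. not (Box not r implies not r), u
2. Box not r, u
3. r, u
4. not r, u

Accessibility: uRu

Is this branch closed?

Both r and not r appear at u.

Yes, closed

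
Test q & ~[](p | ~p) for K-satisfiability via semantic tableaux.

No, unsatisfiable

1. q & ~[](p | ~p), u
2. q, u   [&-rule on 1]
3. ~[](p | ~p), u   [&-rule on 1]
4. ~(p | ~p), v   [~[]-rule on 3: fresh world v, uRv]
5. ~p, v   [~|-rule on 4]
6. p, v   [~|-rule on 4]
Accessibility: uRv
Branch closes: p and ~p both at v.
All branches of the tableau close; one closing branch shown above.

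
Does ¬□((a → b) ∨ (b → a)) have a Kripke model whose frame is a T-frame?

Unsatisfiable

1. ¬□((a → b) ∨ (b → a)), u
2. ¬((a → b) ∨ (b → a)), v   [¬□-rule on 1: fresh world v, uRv]
3. ¬(a → b), v   [¬∨-rule on 2]
4. ¬(b → a), v   [¬∨-rule on 2]
5. a, v   [¬→-rule on 3]
6. ¬b, v   [¬→-rule on 3]
7. b, v   [¬→-rule on 4]
8. ¬a, v   [¬→-rule on 4]
Accessibility: uRu, uRv, vRv
Branch closes: b and ¬b both at v.
All branches of the tableau close; one closing branch shown above.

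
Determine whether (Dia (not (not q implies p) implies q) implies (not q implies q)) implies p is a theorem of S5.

No, not valid

Tableau for the negation not ((Dia (not (not q implies p) implies q) implies (not q implies q)) implies p):
1. not ((Dia (not (not q implies p) implies q) implies (not q implies q)) implies p), 0
2. Dia (not (not q implies p) implies q) implies (not q implies q), 0
3. not p, 0
4. not q implies q, 0
5. q, 0
Accessibility: 0R0
The negation has an open branch (countermodel exists).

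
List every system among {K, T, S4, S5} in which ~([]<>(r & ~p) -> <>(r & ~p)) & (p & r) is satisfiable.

K

K-tableau for the formula:
1. ~([]<>(r & ~p) -> <>(r & ~p)) & (p & r), u
2. ~([]<>(r & ~p) -> <>(r & ~p)), u
3. p & r, u
4. []<>(r & ~p), u
5. ~<>(r & ~p), u
6. p, u
7. r, u
Complete open branch: satisfiable in K.
T-tableau for the formula:
1. ~([]<>(r & ~p) -> <>(r & ~p)) & (p & r), u
2. ~([]<>(r & ~p) -> <>(r & ~p)), u
3. p & r, u
4. []<>(r & ~p), u
5. ~<>(r & ~p), u
6. p, u
7. r, u
8. <>(r & ~p), u
9. ~(r & ~p), u
10. r & ~p, v
11. r, v
12. ~p, v
13. <>(r & ~p), v
14. ~(r & ~p), v
15. p, v
Accessibility: uRu, uRv, vRv
Branch closes: p and ~p both at v.
Every branch closes (one shown): unsatisfiable in T, hence also in S4, S5 (every S4/S5-frame is a T-frame).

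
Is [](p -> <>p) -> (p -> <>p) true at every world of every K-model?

Not valid

Tableau for the negation ~([](p -> <>p) -> (p -> <>p)):
1. ~([](p -> <>p) -> (p -> <>p)), u
2. [](p -> <>p), u
3. ~(p -> <>p), u
4. p, u
5. ~<>p, u
The negation has an open branch (countermodel exists).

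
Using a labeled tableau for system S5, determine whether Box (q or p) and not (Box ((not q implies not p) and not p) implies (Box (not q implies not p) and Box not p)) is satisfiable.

Unsatisfiable

1. Box (q or p) and not (Box ((not q implies not p) and not p) implies (Box (not q implies not p) and Box not p)), w0
2. Box (q or p), w0
3. not (Box ((not q implies not p) and not p) implies (Box (not q implies not p) and Box not p)), w0
4. Box ((not q implies not p) and not p), w0
5. not (Box (not q implies not p) and Box not p), w0
6. q or p, w0
7. (not q implies not p) and not p, w0
8. not q implies not p, w0
9. not p, w0
10. not Box (not q implies not p), w0
11. q, w0
12. not (not q implies not p), w1
13. not q, w1
14. p, w1
15. q or p, w1
16. (not q implies not p) and not p, w1
17. not q implies not p, w1
18. not p, w1
Accessibility: w0Rw0, w0Rw1, w1Rw0, w1Rw1
Branch closes: p and not p both at w1.
Every branch closes; the branch above is one of them.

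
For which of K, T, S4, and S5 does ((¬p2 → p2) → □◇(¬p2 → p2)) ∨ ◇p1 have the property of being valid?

S5

S4-tableau for the negation ¬(((¬p2 → p2) → □◇(¬p2 → p2)) ∨ ◇p1):
1. ¬(((¬p2 → p2) → □◇(¬p2 → p2)) ∨ ◇p1), 0
2. ¬((¬p2 → p2) → □◇(¬p2 → p2)), 0
3. ¬◇p1, 0
4. ¬p2 → p2, 0
5. ¬□◇(¬p2 → p2), 0
6. ¬p1, 0
7. p2, 0
8. ¬◇(¬p2 → p2), 1
9. ¬p1, 1
10. ¬(¬p2 → p2), 1
11. ¬p2, 1
Accessibility: 0R0, 0R1, 1R1
Complete open branch: countermodel on an S4-frame, so not valid in S4, nor in K, T (the same frame is also a K-frame and a T-frame).
S5-tableau for the negation ¬(((¬p2 → p2) → □◇(¬p2 → p2)) ∨ ◇p1):
1. ¬(((¬p2 → p2) → □◇(¬p2 → p2)) ∨ ◇p1), 0
2. ¬((¬p2 → p2) → □◇(¬p2 → p2)), 0
3. ¬◇p1, 0
4. ¬p2 → p2, 0
5. ¬□◇(¬p2 → p2), 0
6. ¬p1, 0
7. p2, 0
8. ¬◇(¬p2 → p2), 1
9. ¬p1, 1
10. ¬(¬p2 → p2), 0
11. ¬p2, 0
Accessibility: 0R0, 0R1, 1R0, 1R1
Branch closes: p2 and ¬p2 both at 0.
Every branch closes (one shown): valid in S5.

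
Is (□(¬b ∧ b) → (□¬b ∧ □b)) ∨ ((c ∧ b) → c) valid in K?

Yes, valid

Tableau for the negation ¬((□(¬b ∧ b) → (□¬b ∧ □b)) ∨ ((c ∧ b) → c)):
1. ¬((□(¬b ∧ b) → (□¬b ∧ □b)) ∨ ((c ∧ b) → c)), u
2. ¬(□(¬b ∧ b) → (□¬b ∧ □b)), u
3. ¬((c ∧ b) → c), u
4. □(¬b ∧ b), u
5. ¬(□¬b ∧ □b), u
6. c ∧ b, u
7. ¬c, u
8. c, u
9. b, u
Branch closes: c and ¬c both at u.
All branches of the negation close; one closing branch shown above.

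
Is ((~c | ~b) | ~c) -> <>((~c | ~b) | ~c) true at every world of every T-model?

Tableau for the negation ~(((~c | ~b) | ~c) -> <>((~c | ~b) | ~c)):
1. ~(((~c | ~b) | ~c) -> <>((~c | ~b) | ~c)), w0
2. (~c | ~b) | ~c, w0   [~->-rule on 1]
3. ~<>((~c | ~b) | ~c), w0   [~->-rule on 1]
4. ~((~c | ~b) | ~c), w0   [~<>-rule on 3 via w0Rw0]
5. ~(~c | ~b), w0   [~|-rule on 4]
6. c, w0   [~|-rule on 4]
7. b, w0   [~|-rule on 5]
8. ~c | ~b, w0   [|-rule on 2 (branches; this branch)]
9. ~b, w0   [|-rule on 8 (branches; this branch)]
Accessibility: w0Rw0
Branch closes: b and ~b both at w0.
Every branch of the negation's tableau closes; the branch above is one of them.

Valid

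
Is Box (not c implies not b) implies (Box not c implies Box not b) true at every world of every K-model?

Tableau for the negation not (Box (not c implies not b) implies (Box not c implies Box not b)):
1. not (Box (not c implies not b) implies (Box not c implies Box not b)), w0
2. Box (not c implies not b), w0
3. not (Box not c implies Box not b), w0
4. Box not c, w0
5. not Box not b, w0
6. b, w1
7. not c implies not b, w1
8. not c, w1
9. not b, w1
Accessibility: w0Rw1
Branch closes: b and not b both at w1.
Every branch of the negation's tableau closes; the branch above is one of them.

Yes, valid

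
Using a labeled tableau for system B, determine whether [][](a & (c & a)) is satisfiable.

Satisfiable (open branch found)

1. [][](a & (c & a)), 0
2. [](a & (c & a)), 0
3. a & (c & a), 0
4. a, 0
5. c & a, 0
6. c, 0
Accessibility: 0R0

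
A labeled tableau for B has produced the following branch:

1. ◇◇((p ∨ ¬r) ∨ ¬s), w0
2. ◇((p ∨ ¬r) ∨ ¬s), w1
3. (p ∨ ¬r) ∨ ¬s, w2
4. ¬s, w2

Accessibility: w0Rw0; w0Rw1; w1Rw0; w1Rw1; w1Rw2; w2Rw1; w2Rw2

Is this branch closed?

Open

No atom appears with both signs at the same world.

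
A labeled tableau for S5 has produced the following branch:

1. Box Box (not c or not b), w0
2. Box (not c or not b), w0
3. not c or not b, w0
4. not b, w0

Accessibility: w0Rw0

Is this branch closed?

There is no literal clash: for every atom and world, at most one sign appears.

No, open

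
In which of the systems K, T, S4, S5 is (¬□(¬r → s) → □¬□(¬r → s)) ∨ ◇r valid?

S5

S4-tableau for the negation ¬((¬□(¬r → s) → □¬□(¬r → s)) ∨ ◇r):
1. ¬((¬□(¬r → s) → □¬□(¬r → s)) ∨ ◇r), 0
2. ¬(¬□(¬r → s) → □¬□(¬r → s)), 0
3. ¬◇r, 0
4. ¬□(¬r → s), 0
5. ¬□¬□(¬r → s), 0
6. ¬r, 0
7. ¬(¬r → s), 1
8. ¬r, 1
9. ¬s, 1
10. □(¬r → s), 2
11. ¬r, 2
12. ¬r → s, 2
13. s, 2
Accessibility: 0R0, 0R1, 0R2, 1R1, 2R2
Complete open branch: countermodel on an S4-frame, so not valid in S4, nor in K, T (the same frame is also a K-frame and a T-frame).
S5-tableau for the negation ¬((¬□(¬r → s) → □¬□(¬r → s)) ∨ ◇r):
1. ¬((¬□(¬r → s) → □¬□(¬r → s)) ∨ ◇r), 0
2. ¬(¬□(¬r → s) → □¬□(¬r → s)), 0
3. ¬◇r, 0
4. ¬□(¬r → s), 0
5. ¬□¬□(¬r → s), 0
6. ¬r, 0
7. ¬(¬r → s), 1
8. ¬r, 1
9. ¬s, 1
10. □(¬r → s), 2
11. ¬r, 2
12. ¬r → s, 0
13. ¬r → s, 1
14. ¬r → s, 2
15. s, 0
16. s, 1
Accessibility: 0R0, 0R1, 0R2, 1R0, 1R1, 1R2, 2R0, 2R1, 2R2
Branch closes: s and ¬s both at 1.
Every branch closes (one shown): valid in S5.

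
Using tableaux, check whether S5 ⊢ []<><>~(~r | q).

Not valid

Tableau for the negation ~[]<><>~(~r | q):
1. ~[]<><>~(~r | q), 0
2. ~<><>~(~r | q), 1
3. ~<>~(~r | q), 0
4. ~<>~(~r | q), 1
5. ~r | q, 0
6. ~r | q, 1
7. q, 0
8. q, 1
Accessibility: 0R0, 0R1, 1R0, 1R1
The negation has an open branch (countermodel exists).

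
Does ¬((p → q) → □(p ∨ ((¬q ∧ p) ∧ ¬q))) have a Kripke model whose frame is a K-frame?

Satisfiable

1. ¬((p → q) → □(p ∨ ((¬q ∧ p) ∧ ¬q))), w0
2. p → q, w0
3. ¬□(p ∨ ((¬q ∧ p) ∧ ¬q)), w0
4. q, w0
5. ¬(p ∨ ((¬q ∧ p) ∧ ¬q)), w1
6. ¬p, w1
7. ¬((¬q ∧ p) ∧ ¬q), w1
8. q, w1
Accessibility: w0Rw1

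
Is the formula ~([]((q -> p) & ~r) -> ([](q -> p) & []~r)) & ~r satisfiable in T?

1. ~([]((q -> p) & ~r) -> ([](q -> p) & []~r)) & ~r, 0
2. ~([]((q -> p) & ~r) -> ([](q -> p) & []~r)), 0
3. ~r, 0
4. []((q -> p) & ~r), 0
5. ~([](q -> p) & []~r), 0
6. (q -> p) & ~r, 0
7. q -> p, 0
8. ~[](q -> p), 0
9. p, 0
10. ~(q -> p), 1
11. q, 1
12. ~p, 1
13. (q -> p) & ~r, 1
14. q -> p, 1
15. ~r, 1
16. p, 1
Accessibility: 0R0, 0R1, 1R1
Branch closes: p and ~p both at 1.
Every branch closes; the branch above is one of them.

Unsatisfiable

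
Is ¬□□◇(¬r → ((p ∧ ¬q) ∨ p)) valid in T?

Invalid (countermodel exists)

Tableau for the negation □□◇(¬r → ((p ∧ ¬q) ∨ p)):
1. □□◇(¬r → ((p ∧ ¬q) ∨ p)), 0
2. □◇(¬r → ((p ∧ ¬q) ∨ p)), 0   [□-rule on 1 via 0R0]
3. ◇(¬r → ((p ∧ ¬q) ∨ p)), 0   [□-rule on 2 via 0R0]
4. ¬r → ((p ∧ ¬q) ∨ p), 1   [◇-rule on 3: fresh world 1, 0R1]
5. □◇(¬r → ((p ∧ ¬q) ∨ p)), 1   [□-rule on 1 via 0R1]
6. ◇(¬r → ((p ∧ ¬q) ∨ p)), 1   [□-rule on 2 via 0R1]
7. (p ∧ ¬q) ∨ p, 1   [→-rule on 4 (branches; this branch)]
8. p, 1   [∨-rule on 7 (branches; this branch)]
9. ¬r → ((p ∧ ¬q) ∨ p), 2   [◇-rule on 6: fresh world 2, 1R2]
10. ◇(¬r → ((p ∧ ¬q) ∨ p)), 2   [□-rule on 5 via 1R2]
11. (p ∧ ¬q) ∨ p, 2   [→-rule on 9 (branches; this branch)]
12. p, 2   [∨-rule on 11 (branches; this branch)]
13. ¬r → ((p ∧ ¬q) ∨ p), 3   [◇-rule on 10: fresh world 3, 2R3]
14. (p ∧ ¬q) ∨ p, 3   [→-rule on 13 (branches; this branch)]
15. p, 3   [∨-rule on 14 (branches; this branch)]
Accessibility: 0R0, 0R1, 1R1, 1R2, 2R2, 2R3, 3R3
The negation has an open branch (countermodel exists).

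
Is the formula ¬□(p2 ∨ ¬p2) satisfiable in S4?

1. ¬□(p2 ∨ ¬p2), u
2. ¬(p2 ∨ ¬p2), v
3. ¬p2, v
4. p2, v
Accessibility: uRu, uRv, vRv
Branch closes: p2 and ¬p2 both at v.
All branches of the tableau close; one closing branch shown above.

Unsatisfiable (every branch closes)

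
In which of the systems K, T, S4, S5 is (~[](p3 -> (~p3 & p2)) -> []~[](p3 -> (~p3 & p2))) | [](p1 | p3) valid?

S5

S5-tableau for the negation ~((~[](p3 -> (~p3 & p2)) -> []~[](p3 -> (~p3 & p2))) | [](p1 | p3)):
1. ~((~[](p3 -> (~p3 & p2)) -> []~[](p3 -> (~p3 & p2))) | [](p1 | p3)), w0
2. ~(~[](p3 -> (~p3 & p2)) -> []~[](p3 -> (~p3 & p2))), w0   [~|-rule on 1]
3. ~[](p1 | p3), w0   [~|-rule on 1]
4. ~[](p3 -> (~p3 & p2)), w0   [~->-rule on 2]
5. ~[]~[](p3 -> (~p3 & p2)), w0   [~->-rule on 2]
6. ~(p1 | p3), w1   [~[]-rule on 3: fresh world w1, w0Rw1]
7. ~p1, w1   [~|-rule on 6]
8. ~p3, w1   [~|-rule on 6]
9. ~(p3 -> (~p3 & p2)), w2   [~[]-rule on 4: fresh world w2, w0Rw2]
10. p3, w2   [~->-rule on 9]
11. ~(~p3 & p2), w2   [~->-rule on 9]
12. ~p2, w2   [~&-rule on 11 (branches; this branch)]
13. [](p3 -> (~p3 & p2)), w3   [~[]-rule on 5: fresh world w3, w0Rw3]
14. p3 -> (~p3 & p2), w0   [[]-rule on 13 via w3Rw0]
15. p3 -> (~p3 & p2), w1   [[]-rule on 13 via w3Rw1]
16. p3 -> (~p3 & p2), w2   [[]-rule on 13 via w3Rw2]
17. p3 -> (~p3 & p2), w3   [[]-rule on 13 via w3Rw3]
18. ~p3 & p2, w0   [->-rule on 14 (branches; this branch)]
19. ~p3, w0   [&-rule on 18]
20. p2, w0   [&-rule on 18]
21. ~p3 & p2, w1   [->-rule on 15 (branches; this branch)]
22. p2, w1   [&-rule on 21]
23. ~p3 & p2, w2   [->-rule on 16 (branches; this branch)]
24. ~p3, w2   [&-rule on 23]
25. p2, w2   [&-rule on 23]
Accessibility: w0Rw0, w0Rw1, w0Rw2, w0Rw3, w1Rw0, w1Rw1, w1Rw2, w1Rw3, w2Rw0, w2Rw1, w2Rw2, w2Rw3, w3Rw0, w3Rw1, w3Rw2, w3Rw3
Branch closes: p3 and ~p3 both at w2.
Every branch closes (one shown): valid in S5.
S4-tableau for the negation ~((~[](p3 -> (~p3 & p2)) -> []~[](p3 -> (~p3 & p2))) | [](p1 | p3)):
1. ~((~[](p3 -> (~p3 & p2)) -> []~[](p3 -> (~p3 & p2))) | [](p1 | p3)), w0
2. ~(~[](p3 -> (~p3 & p2)) -> []~[](p3 -> (~p3 & p2))), w0   [~|-rule on 1]
3. ~[](p1 | p3), w0   [~|-rule on 1]
4. ~[](p3 -> (~p3 & p2)), w0   [~->-rule on 2]
5. ~[]~[](p3 -> (~p3 & p2)), w0   [~->-rule on 2]
6. ~(p1 | p3), w1   [~[]-rule on 3: fresh world w1, w0Rw1]
7. ~p1, w1   [~|-rule on 6]
8. ~p3, w1   [~|-rule on 6]
9. ~(p3 -> (~p3 & p2)), w2   [~[]-rule on 4: fresh world w2, w0Rw2]
10. p3, w2   [~->-rule on 9]
11. ~(~p3 & p2), w2   [~->-rule on 9]
12. ~p2, w2   [~&-rule on 11 (branches; this branch)]
13. [](p3 -> (~p3 & p2)), w3   [~[]-rule on 5: fresh world w3, w0Rw3]
14. p3 -> (~p3 & p2), w3   [[]-rule on 13 via w3Rw3]
15. ~p3 & p2, w3   [->-rule on 14 (branches; this branch)]
16. ~p3, w3   [&-rule on 15]
17. p2, w3   [&-rule on 15]
Accessibility: w0Rw0, w0Rw1, w0Rw2, w0Rw3, w1Rw1, w2Rw2, w3Rw3
Complete open branch: countermodel on an S4-frame, so not valid in S4, nor in K, T (the same frame is also a K-frame and a T-frame).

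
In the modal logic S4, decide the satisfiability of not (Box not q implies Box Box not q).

1. not (Box not q implies Box Box not q), u
2. Box not q, u   [neg-implies-rule on 1]
3. not Box Box not q, u   [neg-implies-rule on 1]
4. not q, u   [Box-rule on 2 via uRu]
5. not Box not q, v   [neg-Box-rule on 3: fresh world v, uRv]
6. not q, v   [Box-rule on 2 via uRv]
7. q, w   [neg-Box-rule on 5: fresh world w, vRw]
8. not q, w   [Box-rule on 2 via uRw]
Accessibility: uRu, uRv, uRw, vRv, vRw, wRw
Branch closes: q and not q both at w.
(One branch shown.) All branches close.

No, unsatisfiable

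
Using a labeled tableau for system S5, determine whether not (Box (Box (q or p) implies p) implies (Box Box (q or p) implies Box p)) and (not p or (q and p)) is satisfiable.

1. not (Box (Box (q or p) implies p) implies (Box Box (q or p) implies Box p)) and (not p or (q and p)), u
2. not (Box (Box (q or p) implies p) implies (Box Box (q or p) implies Box p)), u
3. not p or (q and p), u
4. Box (Box (q or p) implies p), u
5. not (Box Box (q or p) implies Box p), u
6. Box Box (q or p), u
7. not Box p, u
8. Box (q or p) implies p, u
9. Box (q or p), u
10. q or p, u
11. q and p, u
12. q, u
13. p, u
14. not p, v
15. Box (q or p) implies p, v
16. Box (q or p), v
17. q or p, v
18. not Box (q or p), v
19. q, v
20. not (q or p), w
21. not q, w
22. not p, w
23. Box (q or p) implies p, w
24. Box (q or p), w
25. q or p, w
26. not Box (q or p), w
27. p, w
Accessibility: uRu, uRv, uRw, vRu, vRv, vRw, wRu, wRv, wRw
Branch closes: p and not p both at w.
Every branch closes; the branch above is one of them.

Unsatisfiable (every branch closes)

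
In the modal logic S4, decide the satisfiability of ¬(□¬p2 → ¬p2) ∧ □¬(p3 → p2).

1. ¬(□¬p2 → ¬p2) ∧ □¬(p3 → p2), u
2. ¬(□¬p2 → ¬p2), u
3. □¬(p3 → p2), u
4. □¬p2, u
5. p2, u
6. ¬(p3 → p2), u
7. p3, u
8. ¬p2, u
Accessibility: uRu
Branch closes: p2 and ¬p2 both at u.
All branches of the tableau close; one closing branch shown above.

Unsatisfiable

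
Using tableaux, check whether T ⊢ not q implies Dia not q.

Valid in T

Tableau for the negation not (not q implies Dia not q):
1. not (not q implies Dia not q), 0
2. not q, 0
3. not Dia not q, 0
4. q, 0
Accessibility: 0R0
Branch closes: q and not q both at 0.
All branches of the negation close; one closing branch shown above.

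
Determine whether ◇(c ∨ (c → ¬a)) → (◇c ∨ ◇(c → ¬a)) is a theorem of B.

Valid

Tableau for the negation ¬(◇(c ∨ (c → ¬a)) → (◇c ∨ ◇(c → ¬a))):
1. ¬(◇(c ∨ (c → ¬a)) → (◇c ∨ ◇(c → ¬a))), 0
2. ◇(c ∨ (c → ¬a)), 0
3. ¬(◇c ∨ ◇(c → ¬a)), 0
4. ¬◇c, 0
5. ¬◇(c → ¬a), 0
6. ¬c, 0
7. ¬(c → ¬a), 0
8. c, 0
9. a, 0
Accessibility: 0R0
Branch closes: c and ¬c both at 0.
Every branch of the negation's tableau closes; the branch above is one of them.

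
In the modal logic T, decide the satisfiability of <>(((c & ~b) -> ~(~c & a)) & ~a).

1. <>(((c & ~b) -> ~(~c & a)) & ~a), u
2. ((c & ~b) -> ~(~c & a)) & ~a, v
3. (c & ~b) -> ~(~c & a), v
4. ~a, v
5. ~(~c & a), v
Accessibility: uRu, uRv, vRv

Satisfiable (open branch found)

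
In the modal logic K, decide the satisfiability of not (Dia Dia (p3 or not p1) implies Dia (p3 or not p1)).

1. not (Dia Dia (p3 or not p1) implies Dia (p3 or not p1)), 0
2. Dia Dia (p3 or not p1), 0   [neg-implies-rule on 1]
3. not Dia (p3 or not p1), 0   [neg-implies-rule on 1]
4. Dia (p3 or not p1), 1   [Dia-rule on 2: fresh world 1, 0R1]
5. not (p3 or not p1), 1   [neg-Dia-rule on 3 via 0R1]
6. not p3, 1   [neg-or-rule on 5]
7. p1, 1   [neg-or-rule on 5]
8. p3 or not p1, 2   [Dia-rule on 4: fresh world 2, 1R2]
9. not p1, 2   [or-rule on 8 (branches; this branch)]
Accessibility: 0R1, 1R2

Satisfiable (open branch found)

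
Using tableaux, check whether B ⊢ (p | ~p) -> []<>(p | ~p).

Tableau for the negation ~((p | ~p) -> []<>(p | ~p)):
1. ~((p | ~p) -> []<>(p | ~p)), 0
2. p | ~p, 0   [~->-rule on 1]
3. ~[]<>(p | ~p), 0   [~->-rule on 1]
4. ~p, 0   [|-rule on 2 (branches; this branch)]
5. ~<>(p | ~p), 1   [~[]-rule on 3: fresh world 1, 0R1]
6. ~(p | ~p), 0   [~<>-rule on 5 via 1R0]
7. p, 0   [~|-rule on 6]
Accessibility: 0R0, 0R1, 1R0, 1R1
Branch closes: p and ~p both at 0.
Every branch of the negation's tableau closes; the branch above is one of them.

Yes, valid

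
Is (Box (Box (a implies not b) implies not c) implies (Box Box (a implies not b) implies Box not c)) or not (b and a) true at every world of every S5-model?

Tableau for the negation not ((Box (Box (a implies not b) implies not c) implies (Box Box (a implies not b) implies Box not c)) or not (b and a)):
1. not ((Box (Box (a implies not b) implies not c) implies (Box Box (a implies not b) implies Box not c)) or not (b and a)), u
2. not (Box (Box (a implies not b) implies not c) implies (Box Box (a implies not b) implies Box not c)), u
3. b and a, u
4. Box (Box (a implies not b) implies not c), u
5. not (Box Box (a implies not b) implies Box not c), u
6. b, u
7. a, u
8. Box Box (a implies not b), u
9. not Box not c, u
10. Box (a implies not b) implies not c, u
11. Box (a implies not b), u
12. a implies not b, u
13. not c, u
14. not b, u
Accessibility: uRu
Branch closes: b and not b both at u.
Every branch of the negation's tableau closes; the branch above is one of them.

Yes, valid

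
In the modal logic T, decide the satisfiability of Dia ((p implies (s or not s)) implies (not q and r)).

Satisfiable (open branch found)

1. Dia ((p implies (s or not s)) implies (not q and r)), u
2. (p implies (s or not s)) implies (not q and r), v
3. not q and r, v
4. not q, v
5. r, v
Accessibility: uRu, uRv, vRv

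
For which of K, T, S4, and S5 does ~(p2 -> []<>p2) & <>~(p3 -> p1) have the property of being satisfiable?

S5-tableau for the formula:
1. ~(p2 -> []<>p2) & <>~(p3 -> p1), 0
2. ~(p2 -> []<>p2), 0   [&-rule on 1]
3. <>~(p3 -> p1), 0   [&-rule on 1]
4. p2, 0   [~->-rule on 2]
5. ~[]<>p2, 0   [~->-rule on 2]
6. ~(p3 -> p1), 1   [<>-rule on 3: fresh world 1, 0R1]
7. p3, 1   [~->-rule on 6]
8. ~p1, 1   [~->-rule on 6]
9. ~<>p2, 2   [~[]-rule on 5: fresh world 2, 0R2]
10. ~p2, 0   [~<>-rule on 9 via 2R0]
Accessibility: 0R0, 0R1, 0R2, 1R0, 1R1, 1R2, 2R0, 2R1, 2R2
Branch closes: p2 and ~p2 both at 0.
Every branch closes (one shown): unsatisfiable in S5.
S4-tableau for the formula:
1. ~(p2 -> []<>p2) & <>~(p3 -> p1), 0
2. ~(p2 -> []<>p2), 0   [&-rule on 1]
3. <>~(p3 -> p1), 0   [&-rule on 1]
4. p2, 0   [~->-rule on 2]
5. ~[]<>p2, 0   [~->-rule on 2]
6. ~(p3 -> p1), 1   [<>-rule on 3: fresh world 1, 0R1]
7. p3, 1   [~->-rule on 6]
8. ~p1, 1   [~->-rule on 6]
9. ~<>p2, 2   [~[]-rule on 5: fresh world 2, 0R2]
10. ~p2, 2   [~<>-rule on 9 via 2R2]
Accessibility: 0R0, 0R1, 0R2, 1R1, 2R2
Complete open branch: satisfiable in S4, hence also in K, T (this S4-model is also a K-model and a T-model).

K, T, S4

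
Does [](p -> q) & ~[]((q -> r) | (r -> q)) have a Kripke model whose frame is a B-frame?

Unsatisfiable (every branch closes)

1. [](p -> q) & ~[]((q -> r) | (r -> q)), w0
2. [](p -> q), w0
3. ~[]((q -> r) | (r -> q)), w0
4. p -> q, w0
5. q, w0
6. ~((q -> r) | (r -> q)), w1
7. ~(q -> r), w1
8. ~(r -> q), w1
9. q, w1
10. ~r, w1
11. r, w1
12. ~q, w1
Accessibility: w0Rw0, w0Rw1, w1Rw0, w1Rw1
Branch closes: r and ~r both at w1.
Every branch closes; the branch above is one of them.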